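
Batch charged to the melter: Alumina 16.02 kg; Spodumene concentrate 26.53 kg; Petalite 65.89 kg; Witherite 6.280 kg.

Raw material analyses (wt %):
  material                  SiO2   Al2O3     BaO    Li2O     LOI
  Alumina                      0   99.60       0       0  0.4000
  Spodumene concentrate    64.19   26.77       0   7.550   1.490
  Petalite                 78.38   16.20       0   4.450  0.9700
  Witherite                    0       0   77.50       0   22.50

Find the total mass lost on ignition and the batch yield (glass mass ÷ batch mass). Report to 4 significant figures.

LOI loss = 2.512 kg; glass = 112.2 kg; yield = 97.81%

Intermediates are displayed rounded off to 4 significant digits at each printed step — all arithmetic carries full precision in every operation. Every reported value takes exactly one rounding — all derived quantities (glass mass, ignition loss, yield, the four compositions, the totals) are recomputed in full float precision from the weighed amounts at 112.2 kg of glass as given in the question or the answer.
LOI of each material in turn:
  Alumina: 16.02 × 0.004000 = 0.06408 kg
  Spodumene concentrate: 26.53 × 0.01490 = 0.3953 kg
  Petalite: 65.89 × 0.009700 = 0.6391 kg
  Witherite: 6.280 × 0.2250 = 1.413 kg
Total LOI = 2.512 kg
Glass = batch − LOI = 114.7 − 2.512 = 112.2 kg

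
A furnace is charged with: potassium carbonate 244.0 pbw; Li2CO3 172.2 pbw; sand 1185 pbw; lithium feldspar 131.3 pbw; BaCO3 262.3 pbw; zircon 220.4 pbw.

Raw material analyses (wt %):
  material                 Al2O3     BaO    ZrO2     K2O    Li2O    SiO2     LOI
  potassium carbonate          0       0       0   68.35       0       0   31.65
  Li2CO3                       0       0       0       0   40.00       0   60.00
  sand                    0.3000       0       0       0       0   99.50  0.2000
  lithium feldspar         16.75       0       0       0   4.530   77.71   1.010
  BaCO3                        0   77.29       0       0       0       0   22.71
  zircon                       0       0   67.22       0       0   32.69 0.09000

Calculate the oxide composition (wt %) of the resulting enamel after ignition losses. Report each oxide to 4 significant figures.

Glass mass = 1971 pbw (batch 2215 − LOI 244.0).
Composition: Al2O3 1.296%, BaO 10.28%, ZrO2 7.516%, K2O 8.461%, Li2O 3.796%, SiO2 68.65%

Every computation carries full float precision from start to finish — intermediates are displayed rounded off to 4 significant figures as written — each reported result is rounded only once. All derived quantities are recomputed from the batch weights for 1971 pbw of glass at full float precision (yield, six oxide percentages, the totals, LOI, glass mass) as quoted within problem or answer.
Per-oxide mass from batch:
  Al2O3: 1185·0.003000 + 131.3·0.1675 = 25.55 pbw
  BaO: 262.3·0.7729 = 202.7 pbw
  ZrO2: 220.4·0.6722 = 148.2 pbw
  K2O: 244.0·0.6835 = 166.8 pbw
  Li2O: 172.2·0.4000 + 131.3·0.04530 = 74.83 pbw
  SiO2: 1185·0.9950 + 131.3·0.7771 + 220.4·0.3269 = 1353 pbw
LOI: 244.0·0.3165 + 172.2·0.6000 + 1185·0.002000 + 131.3·0.01010 + 262.3·0.2271 + 220.4·9.000e-04 = 244.0 pbw
The glass mass, total less LOI, = 2215 − 244.0 = 1971 pbw (= the summed oxide contributions)
percent by weight: oxide/glass ×100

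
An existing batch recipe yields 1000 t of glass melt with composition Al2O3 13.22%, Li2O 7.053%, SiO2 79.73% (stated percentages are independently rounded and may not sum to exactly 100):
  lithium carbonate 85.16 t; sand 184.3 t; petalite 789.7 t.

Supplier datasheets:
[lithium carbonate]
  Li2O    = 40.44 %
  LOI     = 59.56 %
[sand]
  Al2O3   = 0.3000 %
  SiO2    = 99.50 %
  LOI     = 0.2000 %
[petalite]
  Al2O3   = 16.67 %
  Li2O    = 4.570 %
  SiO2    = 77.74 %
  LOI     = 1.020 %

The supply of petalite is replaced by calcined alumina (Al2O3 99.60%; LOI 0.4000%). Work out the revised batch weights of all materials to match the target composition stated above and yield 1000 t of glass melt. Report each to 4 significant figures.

Revised batch per 1000 t glass melt:
  lithium carbonate: 174.4 t
  sand: 801.3 t
  calcined alumina: 130.3 t
Total batch = 1106 t; LOI loss = 106.0 t

In-progress results are shown (rounded to four significant figures) in the printout; all internal work keeps exact precision from first step to last; exactly one rounding goes into every reported value — all derived quantities, including the three compositions, totals, glass mass, yield, ignition loss, are recomputed using the weight values at 1000 t of glass in full float precision as given in question or answer.
Oxide-by-oxide targets in 1000 t glass melt:
  Al2O3: 13.22% × 1000 = 132.2 t
  Li2O: 7.053% × 1000 = 70.53 t
  SiO2: 79.73% × 1000 = 797.3 t
Verifying the oxide balance with the batch weights as given, against the basis in use (every target is met by its sum up to rounding of the answer):
  Al2O3: 801.3·0.003000 + 130.3·0.9960 = 132.2 t (target 132.2 t)
  Li2O: 174.4·0.4044 = 70.53 t (target 70.53 t)
  SiO2: 801.3·0.9950 = 797.3 t (target 797.3 t)
Glass-mass sanity pass: whole batch net of LOI = 1000 t (the targets, summed, come to 1000 t; stated basis 1000 t — differing by rounding only).
Batch total: Σ batch = 1106 t; loss to ignition Σ batch·LOI = 106.0 t; glass ÷ batch gives a yield of 90.42%.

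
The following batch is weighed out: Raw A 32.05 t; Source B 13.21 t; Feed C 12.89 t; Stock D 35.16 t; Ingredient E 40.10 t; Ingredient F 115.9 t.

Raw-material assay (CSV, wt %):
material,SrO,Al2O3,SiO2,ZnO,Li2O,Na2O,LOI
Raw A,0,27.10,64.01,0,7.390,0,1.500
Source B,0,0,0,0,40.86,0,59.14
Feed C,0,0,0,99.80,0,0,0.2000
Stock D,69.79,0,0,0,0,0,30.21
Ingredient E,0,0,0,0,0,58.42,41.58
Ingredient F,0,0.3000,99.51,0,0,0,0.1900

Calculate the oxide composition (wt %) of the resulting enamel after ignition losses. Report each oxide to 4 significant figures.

Working values are printed, rounded to four significant figures, alongside each step — each numeric step maintains exact precision throughout. A single rounding completes every reported number; the derived quantities (LOI, yield, the totals, net glass mass, the six compositions) are carried from the batch weights per 213.5 t of glass in exact precision precisely as stated by problem or answer.
Delivered oxide masses:
  SrO: 35.16·0.6979 = 24.54 t
  Al2O3: 32.05·0.2710 + 115.9·0.003000 = 9.033 t
  SiO2: 32.05·0.6401 + 115.9·0.9951 = 135.8 t
  ZnO: 12.89·0.9980 = 12.86 t
  Li2O: 32.05·0.07390 + 13.21·0.4086 = 7.766 t
  Na2O: 40.10·0.5842 = 23.43 t
LOI: 32.05·0.01500 + 13.21·0.5914 + 12.89·0.002000 + 35.16·0.3021 + 40.10·0.4158 + 115.9·0.001900 = 35.83 t
Glass mass = batch − LOI = 249.3 − 35.83 = 213.5 t (matching Σ of the oxides)
wt %: oxide over glass, times 100

Glass mass = 213.5 t (batch 249.3 − LOI 35.83).
Composition: SrO 11.49%, Al2O3 4.232%, SiO2 63.64%, ZnO 6.026%, Li2O 3.638%, Na2O 10.97%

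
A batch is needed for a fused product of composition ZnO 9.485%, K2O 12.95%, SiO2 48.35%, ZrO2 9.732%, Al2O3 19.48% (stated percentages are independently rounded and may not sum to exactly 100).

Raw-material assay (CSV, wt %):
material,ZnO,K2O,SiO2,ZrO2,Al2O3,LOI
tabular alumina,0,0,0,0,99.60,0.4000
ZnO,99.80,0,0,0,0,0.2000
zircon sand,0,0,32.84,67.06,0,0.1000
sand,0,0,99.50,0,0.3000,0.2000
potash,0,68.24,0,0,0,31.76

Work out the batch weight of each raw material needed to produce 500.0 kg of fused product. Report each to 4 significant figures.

Batch per 500.0 kg fused product:
  tabular alumina: 97.13 kg
  ZnO: 47.52 kg
  zircon sand: 72.56 kg
  sand: 219.0 kg
  potash: 94.89 kg
Total batch = 531.1 kg; LOI loss = 31.13 kg; yield = 94.14%

Every computation holds exact precision at every stage — intermediates are displayed (rounded to 4 significant digits) within the worked lines. Exactly one rounding is applied to every reported result; all derived quantities, including the yield, totals, LOI, glass mass, five oxide percentages, are re-derived starting from the weights for 500.0 kg of glass at exact precision, precisely as stated by question or answer.
Per-oxide target masses for 500.0 kg fused product:
  ZnO: 9.485% × 500.0 = 47.42 kg
  K2O: 12.95% × 500.0 = 64.75 kg
  SiO2: 48.35% × 500.0 = 241.8 kg
  ZrO2: 9.732% × 500.0 = 48.66 kg
  Al2O3: 19.48% × 500.0 = 97.40 kg
Balance tally, oxide-wise, applying the batch weights above, per the basis as stated (sum by sum, the targets are met up to rounding of the answer):
  ZnO: 47.52·0.9980 = 47.42 kg (target 47.42 kg)
  K2O: 94.89·0.6824 = 64.75 kg (target 64.75 kg)
  SiO2: 72.56·0.3284 + 219.0·0.9950 = 241.7 kg (target 241.8 kg)
  ZrO2: 72.56·0.6706 = 48.66 kg (target 48.66 kg)
  Al2O3: 97.13·0.9960 + 219.0·0.003000 = 97.40 kg (target 97.40 kg)
Glass-mass sanity pass: total charge less LOI = 500.0 kg (per-oxide target masses sum to 500.0 kg; the stated basis being 500.0 kg — a pure rounding effect).
Batch total: Σ batch = 531.1 kg; the LOI term Σ batch·LOI equals 31.13 kg; as yield: glass ÷ batch → 94.14%.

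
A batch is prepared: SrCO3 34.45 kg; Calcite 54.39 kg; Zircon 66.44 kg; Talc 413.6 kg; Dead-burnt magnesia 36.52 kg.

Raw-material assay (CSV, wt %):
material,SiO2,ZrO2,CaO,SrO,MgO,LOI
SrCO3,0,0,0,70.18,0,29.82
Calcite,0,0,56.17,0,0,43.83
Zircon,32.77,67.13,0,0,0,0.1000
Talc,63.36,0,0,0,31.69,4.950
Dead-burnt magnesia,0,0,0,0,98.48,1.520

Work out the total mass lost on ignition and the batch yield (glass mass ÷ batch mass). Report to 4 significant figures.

In-progress results are printed (rounded to 4 significant figures) at each printed step — all arithmetic holds full float precision from first step to last. Each reported result takes exactly one rounding; derived quantities, which include net glass mass, ignition loss, the five compositions, yield, the totals, are re-derived in exact precision, exactly as printed in either problem or answer, from the weighed amounts at 550.2 kg of glass.
Ignition loss by material:
  SrCO3: 34.45 × 0.2982 = 10.27 kg
  Calcite: 54.39 × 0.4383 = 23.84 kg
  Zircon: 66.44 × 0.001000 = 0.06644 kg
  Talc: 413.6 × 0.04950 = 20.47 kg
  Dead-burnt magnesia: 36.52 × 0.01520 = 0.5551 kg
Total LOI = 55.21 kg
Glass = batch − LOI = 605.4 − 55.21 = 550.2 kg

LOI loss = 55.21 kg; glass = 550.2 kg; yield = 90.88%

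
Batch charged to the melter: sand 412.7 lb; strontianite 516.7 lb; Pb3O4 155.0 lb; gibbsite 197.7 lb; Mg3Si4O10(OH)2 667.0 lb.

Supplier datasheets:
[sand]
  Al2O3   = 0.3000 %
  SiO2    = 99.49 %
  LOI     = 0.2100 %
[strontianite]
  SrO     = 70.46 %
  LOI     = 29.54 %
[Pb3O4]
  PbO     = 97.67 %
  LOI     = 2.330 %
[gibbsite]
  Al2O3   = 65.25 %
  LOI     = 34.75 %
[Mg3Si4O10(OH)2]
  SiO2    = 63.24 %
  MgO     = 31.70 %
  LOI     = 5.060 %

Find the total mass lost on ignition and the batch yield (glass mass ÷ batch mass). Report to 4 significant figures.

LOI loss = 259.6 lb; glass = 1690 lb; yield = 86.68%

All internal work runs at full float precision from first step to last; working values are displayed (rounded to 4 significant figures) across the worked steps; each reported value sees exactly one rounding. The derived quantities (totals, five oxide percentages, yield, net glass mass, ignition loss) are carried in full float precision using the weight values on 1690 lb of glass, as written in either problem or answer.
Loss on ignition, line by line:
  sand: 412.7 × 0.002100 = 0.8667 lb
  strontianite: 516.7 × 0.2954 = 152.6 lb
  Pb3O4: 155.0 × 0.02330 = 3.612 lb
  gibbsite: 197.7 × 0.3475 = 68.70 lb
  Mg3Si4O10(OH)2: 667.0 × 0.05060 = 33.75 lb
Total LOI = 259.6 lb
Glass = batch − LOI = 1949 − 259.6 = 1690 lb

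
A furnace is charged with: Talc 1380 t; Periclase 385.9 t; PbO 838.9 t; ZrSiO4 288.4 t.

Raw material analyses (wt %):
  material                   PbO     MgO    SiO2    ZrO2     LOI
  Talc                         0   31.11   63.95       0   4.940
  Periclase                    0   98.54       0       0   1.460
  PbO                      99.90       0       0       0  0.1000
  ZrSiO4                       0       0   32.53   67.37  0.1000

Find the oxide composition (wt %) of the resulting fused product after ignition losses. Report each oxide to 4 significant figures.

The whole derivation maintains full float precision through the solve. Values along the way are displayed rounded to four significant digits alongside each step; a single rounding finalizes every reported value; derived quantities are re-derived starting from the weights for 2818 t of glass in full float precision (net glass mass, yield, ignition loss, four oxide percentages, totals), exactly as printed in the problem or the answer.
Mass of each oxide from the mix:
  PbO: 838.9·0.9990 = 838.1 t
  MgO: 1380·0.3111 + 385.9·0.9854 = 809.6 t
  SiO2: 1380·0.6395 + 288.4·0.3253 = 976.3 t
  ZrO2: 288.4·0.6737 = 194.3 t
LOI: 1380·0.04940 + 385.9·0.01460 + 838.9·0.001000 + 288.4·0.001000 = 74.93 t
Net of LOI, the glass mass = 2893 − 74.93 = 2818 t (matching Σ of the oxides)
wt % = oxide mass / glass mass × 100

Glass mass = 2818 t (batch 2893 − LOI 74.93).
Composition: PbO 29.74%, MgO 28.73%, SiO2 34.64%, ZrO2 6.894%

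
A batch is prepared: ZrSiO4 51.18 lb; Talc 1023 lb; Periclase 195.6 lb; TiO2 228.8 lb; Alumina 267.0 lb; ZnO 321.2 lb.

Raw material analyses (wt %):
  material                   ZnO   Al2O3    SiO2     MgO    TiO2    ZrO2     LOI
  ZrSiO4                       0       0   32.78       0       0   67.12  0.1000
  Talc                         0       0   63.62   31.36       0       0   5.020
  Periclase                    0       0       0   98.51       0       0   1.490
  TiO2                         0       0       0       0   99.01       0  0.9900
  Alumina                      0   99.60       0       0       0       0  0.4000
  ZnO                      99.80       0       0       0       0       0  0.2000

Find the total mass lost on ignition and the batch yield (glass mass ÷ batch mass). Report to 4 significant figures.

Working values are printed, rounded to four significant digits, when written out; all arithmetic holds full precision at each step; exactly one rounding goes into every reported result — derived quantities (ignition loss, yield, the totals, six oxide percentages, net glass mass) are carried from the weighed amounts on 2028 lb of glass at full float precision as set out in problem or answer.
Material-by-material LOI:
  ZrSiO4: 51.18 × 0.001000 = 0.05118 lb
  Talc: 1023 × 0.05020 = 51.35 lb
  Periclase: 195.6 × 0.01490 = 2.914 lb
  TiO2: 228.8 × 0.009900 = 2.265 lb
  Alumina: 267.0 × 0.004000 = 1.068 lb
  ZnO: 321.2 × 0.002000 = 0.6424 lb
Total LOI = 58.30 lb
Glass = batch − LOI = 2087 − 58.30 = 2028 lb

LOI loss = 58.30 lb; glass = 2028 lb; yield = 97.21%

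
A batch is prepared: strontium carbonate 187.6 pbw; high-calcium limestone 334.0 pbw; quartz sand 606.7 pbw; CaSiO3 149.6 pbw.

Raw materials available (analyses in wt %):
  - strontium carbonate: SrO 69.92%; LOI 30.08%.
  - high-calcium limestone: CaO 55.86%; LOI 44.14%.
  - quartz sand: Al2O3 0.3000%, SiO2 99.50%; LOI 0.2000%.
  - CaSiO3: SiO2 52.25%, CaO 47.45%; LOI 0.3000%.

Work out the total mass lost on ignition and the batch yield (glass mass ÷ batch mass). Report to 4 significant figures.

The working math maintains exact precision through the solve — in-progress results are shown (rounded to 4 significant digits) as written. Each reported result is rounded exactly once. Derived quantities are recomputed starting from the weights at 1072 pbw of glass in full float precision (the yield, four oxide percentages, net glass mass, ignition loss, the totals), exactly as printed in the problem or the answer.
Material-by-material LOI:
  strontium carbonate: 187.6 × 0.3008 = 56.43 pbw
  high-calcium limestone: 334.0 × 0.4414 = 147.4 pbw
  quartz sand: 606.7 × 0.002000 = 1.213 pbw
  CaSiO3: 149.6 × 0.003000 = 0.4488 pbw
Total LOI = 205.5 pbw
Glass = batch − LOI = 1278 − 205.5 = 1072 pbw

LOI loss = 205.5 pbw; glass = 1072 pbw; yield = 83.92%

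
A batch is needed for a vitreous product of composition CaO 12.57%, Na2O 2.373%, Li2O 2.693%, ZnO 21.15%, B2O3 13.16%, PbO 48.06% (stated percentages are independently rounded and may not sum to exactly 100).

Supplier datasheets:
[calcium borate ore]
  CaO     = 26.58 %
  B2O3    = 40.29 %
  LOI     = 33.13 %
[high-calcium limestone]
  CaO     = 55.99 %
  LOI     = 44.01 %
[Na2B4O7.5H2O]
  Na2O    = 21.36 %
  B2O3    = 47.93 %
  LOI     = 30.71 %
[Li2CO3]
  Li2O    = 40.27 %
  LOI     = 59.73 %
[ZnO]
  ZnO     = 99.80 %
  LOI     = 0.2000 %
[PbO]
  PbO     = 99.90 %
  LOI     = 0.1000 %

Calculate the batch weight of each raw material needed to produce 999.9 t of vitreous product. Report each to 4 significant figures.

Batch per 999.9 t vitreous product:
  calcium borate ore: 194.5 t
  high-calcium limestone: 132.2 t
  Na2B4O7.5H2O: 111.1 t
  Li2CO3: 66.87 t
  ZnO: 211.9 t
  PbO: 481.0 t
Total batch = 1198 t; LOI loss = 197.6 t; yield = 83.50%

Every computation maintains full float precision through the solve. Values along the way are shown (rounded to four significant digits) in the working. Each reported value is rounded only once. All derived quantities are carried from the batch weights per 999.9 t of glass in full precision (totals, glass mass, the yield, the six compositions, LOI) as quoted within either problem or answer.
Oxide-by-oxide targets in 999.9 t vitreous product:
  CaO: 12.57% × 999.9 = 125.7 t
  Na2O: 2.373% × 999.9 = 23.73 t
  Li2O: 2.693% × 999.9 = 26.93 t
  ZnO: 21.15% × 999.9 = 211.5 t
  B2O3: 13.16% × 999.9 = 131.6 t
  PbO: 48.06% × 999.9 = 480.6 t
Mass-balance tally per oxide on the weights just shown, against the basis in use (summed amounts equal target values given rounding of the digits):
  CaO: 194.5·0.2658 + 132.2·0.5599 = 125.7 t (target 125.7 t)
  Na2O: 111.1·0.2136 = 23.73 t (target 23.73 t)
  Li2O: 66.87·0.4027 = 26.93 t (target 26.93 t)
  ZnO: 211.9·0.9980 = 211.5 t (target 211.5 t)
  B2O3: 194.5·0.4029 + 111.1·0.4793 = 131.6 t (target 131.6 t)
  PbO: 481.0·0.9990 = 480.5 t (target 480.6 t)
Glass-mass bookkeeping: batch Σ − ignition loss = 1000 t (the Σ of target masses is 1000 t; versus the stated basis of 999.9 t — any gap is answer rounding).
Batch grand total — Σ batch = 1198 t; loss to ignition Σ batch·LOI = 197.6 t; yield: glass divided by total = 83.50%.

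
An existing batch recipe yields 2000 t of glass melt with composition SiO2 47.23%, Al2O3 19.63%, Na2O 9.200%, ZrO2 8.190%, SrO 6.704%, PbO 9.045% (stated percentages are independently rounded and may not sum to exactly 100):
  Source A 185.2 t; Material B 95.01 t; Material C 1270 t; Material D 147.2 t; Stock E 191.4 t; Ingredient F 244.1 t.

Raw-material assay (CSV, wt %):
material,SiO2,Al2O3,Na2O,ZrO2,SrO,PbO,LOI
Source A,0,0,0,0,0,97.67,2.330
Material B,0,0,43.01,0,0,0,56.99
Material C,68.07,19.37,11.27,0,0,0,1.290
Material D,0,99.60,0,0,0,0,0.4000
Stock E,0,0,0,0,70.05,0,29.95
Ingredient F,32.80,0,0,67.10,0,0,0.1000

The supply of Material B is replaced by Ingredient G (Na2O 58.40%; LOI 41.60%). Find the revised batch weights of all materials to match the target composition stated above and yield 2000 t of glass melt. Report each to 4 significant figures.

Revised batch per 2000 t glass melt:
  Source A: 185.2 t
  Ingredient G: 69.97 t
  Material C: 1270 t
  Material D: 147.2 t
  Stock E: 191.4 t
  Ingredient F: 244.1 t
Total batch = 2108 t; LOI loss = 108.0 t

Every computation keeps full precision in every operation; intermediates are printed rounded off to 4 significant figures within the worked lines — a single rounding yields each reported figure; the derived quantities are carried starting from the weights per 2000 t of glass at full precision (the totals, six oxide percentages, LOI, glass mass, the yield), exactly as shown in question or answer.
The oxide mass targets at 2000 t glass melt:
  SiO2: 47.23% × 2000 = 944.6 t
  Al2O3: 19.63% × 2000 = 392.6 t
  Na2O: 9.200% × 2000 = 184.0 t
  ZrO2: 8.190% × 2000 = 163.8 t
  SrO: 6.704% × 2000 = 134.1 t
  PbO: 9.045% × 2000 = 180.9 t
Per-oxide balance check applying the batch weights above, against the basis in use (sums match the target masses within answer rounding):
  SiO2: 1270·0.6807 + 244.1·0.3280 = 944.6 t (target 944.6 t)
  Al2O3: 1270·0.1937 + 147.2·0.9960 = 392.6 t (target 392.6 t)
  Na2O: 69.97·0.5840 + 1270·0.1127 = 184.0 t (target 184.0 t)
  ZrO2: 244.1·0.6710 = 163.8 t (target 163.8 t)
  SrO: 191.4·0.7005 = 134.1 t (target 134.1 t)
  PbO: 185.2·0.9767 = 180.9 t (target 180.9 t)
Auditing the glass mass value: batch Σ − ignition loss = 2000 t (targets for the oxides total 2000 t; stated basis 2000 t — gaps are rounding artifacts).
Adding the batch up: Σ batch = 2108 t; loss to ignition Σ batch·LOI = 108.0 t; yield: glass divided by total = 94.88%.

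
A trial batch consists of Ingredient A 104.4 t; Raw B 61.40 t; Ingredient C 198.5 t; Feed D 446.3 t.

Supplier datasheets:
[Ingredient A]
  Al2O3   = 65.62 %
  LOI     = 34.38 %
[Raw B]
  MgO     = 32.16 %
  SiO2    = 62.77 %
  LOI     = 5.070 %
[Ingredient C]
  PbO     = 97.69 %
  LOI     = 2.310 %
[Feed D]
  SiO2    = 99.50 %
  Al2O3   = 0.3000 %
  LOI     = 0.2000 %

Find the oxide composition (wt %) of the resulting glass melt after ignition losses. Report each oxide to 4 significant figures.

Glass mass = 766.1 t (batch 810.6 − LOI 44.48).
Composition: PbO 25.31%, MgO 2.577%, SiO2 62.99%, Al2O3 9.117%

Working values are displayed (rounded to four significant figures) between the steps. The whole derivation carries full precision through the solve — each reported result is rounded just once. Derived quantities (four oxide percentages, yield, ignition loss, glass mass, the totals) are carried at full float precision using the weight values per 766.1 t of glass as written in either problem or answer.
Mass of each oxide from the mix:
  PbO: 198.5·0.9769 = 193.9 t
  MgO: 61.40·0.3216 = 19.75 t
  SiO2: 61.40·0.6277 + 446.3·0.9950 = 482.6 t
  Al2O3: 104.4·0.6562 + 446.3·0.003000 = 69.85 t
LOI: 104.4·0.3438 + 61.40·0.05070 + 198.5·0.02310 + 446.3·0.002000 = 44.48 t
The glass mass, total less LOI, = 810.6 − 44.48 = 766.1 t (equal to the oxide-mass sum)
wt % = 100 × oxide mass / glass mass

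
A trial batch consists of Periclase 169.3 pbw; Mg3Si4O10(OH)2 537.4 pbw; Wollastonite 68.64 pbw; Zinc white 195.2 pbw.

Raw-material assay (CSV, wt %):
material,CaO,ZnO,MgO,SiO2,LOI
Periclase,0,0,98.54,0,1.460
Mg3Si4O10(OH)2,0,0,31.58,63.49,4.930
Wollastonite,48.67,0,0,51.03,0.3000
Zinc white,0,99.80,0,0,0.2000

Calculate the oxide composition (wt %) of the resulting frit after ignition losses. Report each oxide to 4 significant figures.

Glass mass = 941.0 pbw (batch 970.5 − LOI 29.56).
Composition: CaO 3.550%, ZnO 20.70%, MgO 35.76%, SiO2 39.98%

The working math holds full float precision in every operation; the intermediate values are printed (rounded to four significant figures) in the printout — every reported number takes just one rounding. All derived quantities (the totals, four oxide percentages, the yield, LOI, glass mass) are re-derived using the weight values at 941.0 pbw of glass at exact precision, precisely as stated by the problem or answer text.
Oxide masses out of the charge:
  CaO: 68.64·0.4867 = 33.41 pbw
  ZnO: 195.2·0.9980 = 194.8 pbw
  MgO: 169.3·0.9854 + 537.4·0.3158 = 336.5 pbw
  SiO2: 537.4·0.6349 + 68.64·0.5103 = 376.2 pbw
LOI: 169.3·0.01460 + 537.4·0.04930 + 68.64·0.003000 + 195.2·0.002000 = 29.56 pbw
Net of LOI, the glass mass = 970.5 − 29.56 = 941.0 pbw (= the summed oxide contributions)
wt %: oxide over glass, times 100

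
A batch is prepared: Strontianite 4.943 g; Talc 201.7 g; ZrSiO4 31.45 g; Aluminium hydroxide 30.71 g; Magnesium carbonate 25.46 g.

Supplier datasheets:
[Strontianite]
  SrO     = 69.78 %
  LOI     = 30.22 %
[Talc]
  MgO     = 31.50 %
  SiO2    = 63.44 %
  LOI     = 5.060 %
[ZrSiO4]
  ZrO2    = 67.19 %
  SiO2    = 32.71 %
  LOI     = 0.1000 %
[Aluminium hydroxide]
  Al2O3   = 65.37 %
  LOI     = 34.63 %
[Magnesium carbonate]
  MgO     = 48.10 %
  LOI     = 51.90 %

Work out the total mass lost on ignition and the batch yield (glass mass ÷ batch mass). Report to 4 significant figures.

In-progress results are shown (rounded to 4 significant figures) in the working — all arithmetic maintains full precision at every stage. Exactly one rounding goes into every reported result; all derived quantities, which include the five compositions, the yield, ignition loss, net glass mass, totals, are rebuilt in exact precision, precisely as stated by the question or the answer, using the weight values on 258.7 g of glass.
LOI of each material in turn:
  Strontianite: 4.943 × 0.3022 = 1.494 g
  Talc: 201.7 × 0.05060 = 10.21 g
  ZrSiO4: 31.45 × 0.001000 = 0.03145 g
  Aluminium hydroxide: 30.71 × 0.3463 = 10.63 g
  Magnesium carbonate: 25.46 × 0.5190 = 13.21 g
Total LOI = 35.58 g
Glass = batch − LOI = 294.3 − 35.58 = 258.7 g

LOI loss = 35.58 g; glass = 258.7 g; yield = 87.91%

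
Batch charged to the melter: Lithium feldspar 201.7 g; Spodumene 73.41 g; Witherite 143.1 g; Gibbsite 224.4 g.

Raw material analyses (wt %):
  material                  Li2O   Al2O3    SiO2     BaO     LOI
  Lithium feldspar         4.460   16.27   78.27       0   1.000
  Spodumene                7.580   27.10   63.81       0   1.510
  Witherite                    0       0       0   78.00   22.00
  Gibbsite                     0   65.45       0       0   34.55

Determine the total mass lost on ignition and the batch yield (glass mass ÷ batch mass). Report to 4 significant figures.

Each numeric step maintains full precision at every stage; the intermediate values are printed (rounded to four significant figures) at each printed step; a single rounding produces every reported figure; all derived quantities are recomputed from the batch weights at 530.5 g of glass at exact precision (LOI, net glass mass, the yield, totals, the four compositions), as written in either problem or answer.
Each material's LOI contribution:
  Lithium feldspar: 201.7 × 0.01000 = 2.017 g
  Spodumene: 73.41 × 0.01510 = 1.108 g
  Witherite: 143.1 × 0.2200 = 31.48 g
  Gibbsite: 224.4 × 0.3455 = 77.53 g
Total LOI = 112.1 g
Glass = batch − LOI = 642.6 − 112.1 = 530.5 g

LOI loss = 112.1 g; glass = 530.5 g; yield = 82.55%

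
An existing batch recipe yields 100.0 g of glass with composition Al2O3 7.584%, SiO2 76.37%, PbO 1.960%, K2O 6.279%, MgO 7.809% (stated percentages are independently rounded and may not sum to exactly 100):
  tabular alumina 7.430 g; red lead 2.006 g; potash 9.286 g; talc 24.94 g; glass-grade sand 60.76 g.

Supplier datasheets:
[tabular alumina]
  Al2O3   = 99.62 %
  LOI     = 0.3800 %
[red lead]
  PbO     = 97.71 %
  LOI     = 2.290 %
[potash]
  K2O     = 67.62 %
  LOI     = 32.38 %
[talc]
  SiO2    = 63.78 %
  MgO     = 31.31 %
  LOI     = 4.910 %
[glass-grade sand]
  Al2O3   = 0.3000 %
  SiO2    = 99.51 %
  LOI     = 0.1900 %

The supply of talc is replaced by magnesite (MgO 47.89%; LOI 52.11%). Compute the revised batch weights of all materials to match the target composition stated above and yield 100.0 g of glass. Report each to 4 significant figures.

The working math maintains exact precision from first step to last. In-progress results appear rounded to four significant figures at each printed step — a single rounding produces every reported value; all derived quantities, including the totals, five oxide percentages, net glass mass, LOI, yield, are recomputed starting from the weights at 100.0 g of glass in full float precision, exactly as shown in problem or answer.
Oxide mass targets, per 100.0 g glass:
  Al2O3: 7.584% × 100.0 = 7.584 g
  SiO2: 76.37% × 100.0 = 76.37 g
  PbO: 1.960% × 100.0 = 1.960 g
  K2O: 6.279% × 100.0 = 6.279 g
  MgO: 7.809% × 100.0 = 7.809 g
Mass-balance tally per oxide from the weights as reported, at the basis given (delivered sums recover each target net of answer rounding effects):
  Al2O3: 7.382·0.9962 + 76.75·0.003000 = 7.584 g (target 7.584 g)
  SiO2: 76.75·0.9951 = 76.37 g (target 76.37 g)
  PbO: 2.006·0.9771 = 1.960 g (target 1.960 g)
  K2O: 9.286·0.6762 = 6.279 g (target 6.279 g)
  MgO: 16.31·0.4789 = 7.811 g (target 7.809 g)
Mass balance on the glass: total charge less LOI = 100.0 g (per-oxide target masses sum to 100.0 g; stated basis 100.0 g — gaps are rounding artifacts).
Batch grand total — Σ batch = 111.7 g; LOI loss = Σ batch·LOI = 11.73 g; yield: glass divided by total = 89.51%.

Revised batch per 100.0 g glass:
  tabular alumina: 7.382 g
  red lead: 2.006 g
  potash: 9.286 g
  magnesite: 16.31 g
  glass-grade sand: 76.75 g
Total batch = 111.7 g; LOI loss = 11.73 g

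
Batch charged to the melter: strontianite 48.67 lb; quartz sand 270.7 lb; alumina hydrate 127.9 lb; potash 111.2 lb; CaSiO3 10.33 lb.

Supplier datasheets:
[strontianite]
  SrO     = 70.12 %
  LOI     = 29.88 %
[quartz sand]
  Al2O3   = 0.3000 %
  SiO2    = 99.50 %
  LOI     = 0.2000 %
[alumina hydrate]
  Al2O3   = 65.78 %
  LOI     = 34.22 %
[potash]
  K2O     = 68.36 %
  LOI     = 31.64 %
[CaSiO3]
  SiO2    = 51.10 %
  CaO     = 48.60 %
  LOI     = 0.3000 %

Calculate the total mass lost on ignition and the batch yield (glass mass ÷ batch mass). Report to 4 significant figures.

Intermediates are displayed rounded to four significant digits between the steps. The working math maintains full float precision from first step to last — each reported result takes exactly one rounding — the derived quantities, which include net glass mass, LOI, the yield, totals, five oxide percentages, are rebuilt in full float precision, as quoted within question or answer, from the batch weights at 474.7 lb of glass.
Loss on ignition, line by line:
  strontianite: 48.67 × 0.2988 = 14.54 lb
  quartz sand: 270.7 × 0.002000 = 0.5414 lb
  alumina hydrate: 127.9 × 0.3422 = 43.77 lb
  potash: 111.2 × 0.3164 = 35.18 lb
  CaSiO3: 10.33 × 0.003000 = 0.03099 lb
Total LOI = 94.07 lb
Glass = batch − LOI = 568.8 − 94.07 = 474.7 lb

LOI loss = 94.07 lb; glass = 474.7 lb; yield = 83.46%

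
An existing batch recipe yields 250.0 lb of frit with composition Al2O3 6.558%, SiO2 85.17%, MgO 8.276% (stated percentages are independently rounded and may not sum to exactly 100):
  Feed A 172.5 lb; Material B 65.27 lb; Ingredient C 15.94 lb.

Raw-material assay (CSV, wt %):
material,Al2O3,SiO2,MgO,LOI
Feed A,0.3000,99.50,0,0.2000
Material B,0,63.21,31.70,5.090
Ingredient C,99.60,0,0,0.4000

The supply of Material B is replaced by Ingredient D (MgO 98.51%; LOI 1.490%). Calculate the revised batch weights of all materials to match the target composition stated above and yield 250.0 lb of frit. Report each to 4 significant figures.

Mid-chain values are printed with 4-significant-digit rounding between the steps — all arithmetic maintains full float precision through every step; each reported number receives exactly one rounding — all derived quantities, which include the totals, glass mass, ignition loss, the three compositions, yield, are re-derived in full float precision, as quoted within problem or answer, using the weight values for 250.0 lb of glass.
Target oxide masses per 250.0 lb frit:
  Al2O3: 6.558% × 250.0 = 16.40 lb
  SiO2: 85.17% × 250.0 = 212.9 lb
  MgO: 8.276% × 250.0 = 20.69 lb
Mass-balance tally per oxide from the weights as reported, against the basis in use (sum by sum, the targets are met net of answer rounding effects):
  Al2O3: 214.0·0.003000 + 15.82·0.9960 = 16.40 lb (target 16.40 lb)
  SiO2: 214.0·0.9950 = 212.9 lb (target 212.9 lb)
  MgO: 21.00·0.9851 = 20.69 lb (target 20.69 lb)
Glass-mass sanity pass: net batch after ignition = 250.0 lb (summing oxide targets gives 250.0 lb; the stated basis being 250.0 lb — deltas are rounding alone).
Batch total: Σ batch = 250.8 lb; the LOI term Σ batch·LOI equals 0.8042 lb; yield = glass ÷ total batch = 99.68%.

Revised batch per 250.0 lb frit:
  Feed A: 214.0 lb
  Ingredient D: 21.00 lb
  Ingredient C: 15.82 lb
Total batch = 250.8 lb; LOI loss = 0.8042 lb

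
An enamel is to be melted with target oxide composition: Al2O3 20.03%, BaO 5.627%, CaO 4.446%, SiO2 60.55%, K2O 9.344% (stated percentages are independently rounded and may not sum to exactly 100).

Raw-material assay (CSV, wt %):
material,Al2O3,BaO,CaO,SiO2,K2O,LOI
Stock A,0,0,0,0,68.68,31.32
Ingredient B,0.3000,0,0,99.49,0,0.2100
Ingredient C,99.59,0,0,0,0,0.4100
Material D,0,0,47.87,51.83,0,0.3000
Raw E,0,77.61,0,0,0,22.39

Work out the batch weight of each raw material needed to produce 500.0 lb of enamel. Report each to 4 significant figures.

Working values are shown rounded to four significant digits within the worked lines; all internal work runs at full float precision through the solve. Each reported result receives exactly one rounding — all derived quantities (the yield, the totals, the five compositions, LOI, glass mass) are computed from the batch weights for 500.0 lb of glass at exact precision exactly as printed in question or answer.
Per-oxide target masses for 500.0 lb enamel:
  Al2O3: 20.03% × 500.0 = 100.2 lb
  BaO: 5.627% × 500.0 = 28.14 lb
  CaO: 4.446% × 500.0 = 22.23 lb
  SiO2: 60.55% × 500.0 = 302.8 lb
  K2O: 9.344% × 500.0 = 46.72 lb
Sums-versus-targets review working from each reported weight, at the basis given (each sum matches its target mass within answer rounding):
  Al2O3: 280.1·0.003000 + 99.72·0.9959 = 100.2 lb (target 100.2 lb)
  BaO: 36.25·0.7761 = 28.13 lb (target 28.14 lb)
  CaO: 46.44·0.4787 = 22.23 lb (target 22.23 lb)
  SiO2: 280.1·0.9949 + 46.44·0.5183 = 302.7 lb (target 302.8 lb)
  K2O: 68.03·0.6868 = 46.72 lb (target 46.72 lb)
Glass-mass sanity pass: total charge less LOI = 500.0 lb (per-oxide target masses sum to 500.0 lb; with the basis standing at 500.0 lb — rounding explains the deltas).
Adding the batch up: Σ batch = 530.5 lb; Σ batch·LOI gives LOI loss = 30.56 lb; yield = glass ÷ total batch = 94.24%.

Batch per 500.0 lb enamel:
  Stock A: 68.03 lb
  Ingredient B: 280.1 lb
  Ingredient C: 99.72 lb
  Material D: 46.44 lb
  Raw E: 36.25 lb
Total batch = 530.5 lb; LOI loss = 30.56 lb; yield = 94.24%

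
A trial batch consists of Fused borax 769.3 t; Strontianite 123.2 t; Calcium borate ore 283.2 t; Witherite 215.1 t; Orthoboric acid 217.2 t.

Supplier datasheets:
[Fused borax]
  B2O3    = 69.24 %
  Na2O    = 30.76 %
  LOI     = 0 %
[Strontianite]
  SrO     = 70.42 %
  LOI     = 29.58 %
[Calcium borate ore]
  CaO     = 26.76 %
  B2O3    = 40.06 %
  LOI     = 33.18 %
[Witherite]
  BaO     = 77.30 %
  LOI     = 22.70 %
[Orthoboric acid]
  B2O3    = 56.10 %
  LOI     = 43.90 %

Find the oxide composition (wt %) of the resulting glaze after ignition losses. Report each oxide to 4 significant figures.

In-progress results are shown (rounded to 4 significant digits) within the worked lines. All internal work maintains full precision all the way through. Each reported result receives exactly one rounding. All derived quantities, which include net glass mass, yield, five oxide percentages, the totals, ignition loss, are recomputed at full precision, exactly as printed in either problem or answer, from the weighed amounts for 1333 t of glass.
What the batch supplies per oxide:
  SrO: 123.2·0.7042 = 86.76 t
  CaO: 283.2·0.2676 = 75.78 t
  BaO: 215.1·0.7730 = 166.3 t
  B2O3: 769.3·0.6924 + 283.2·0.4006 + 217.2·0.5610 = 768.0 t
  Na2O: 769.3·0.3076 = 236.6 t
LOI: 123.2·0.2958 + 283.2·0.3318 + 215.1·0.2270 + 217.2·0.4390 = 274.6 t
Glass = total batch minus LOI = 1608 − 274.6 = 1333 t (matching Σ of the oxides)
percent by weight: oxide/glass ×100

Glass mass = 1333 t (batch 1608 − LOI 274.6).
Composition: SrO 6.506%, CaO 5.683%, BaO 12.47%, B2O3 57.59%, Na2O 17.75%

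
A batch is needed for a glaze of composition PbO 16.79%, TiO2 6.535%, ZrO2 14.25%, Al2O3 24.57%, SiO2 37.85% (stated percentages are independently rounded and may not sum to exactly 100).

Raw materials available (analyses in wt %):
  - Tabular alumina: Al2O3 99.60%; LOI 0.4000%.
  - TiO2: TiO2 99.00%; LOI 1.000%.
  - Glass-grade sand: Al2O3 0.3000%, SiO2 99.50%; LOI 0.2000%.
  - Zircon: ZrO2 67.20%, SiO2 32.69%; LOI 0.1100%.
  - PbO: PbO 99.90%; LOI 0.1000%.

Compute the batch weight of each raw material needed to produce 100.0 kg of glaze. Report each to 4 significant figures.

Rounding to 4 significant digits governs every intermediate as shown; full precision is kept at every stage. Every reported result is rounded exactly once. All derived quantities are re-derived in full float precision (the totals, the yield, ignition loss, the five compositions, glass mass) from the weighed amounts at 100.0 kg of glass exactly as printed in the problem or the answer.
Target oxide masses per 100.0 kg glaze:
  PbO: 16.79% × 100.0 = 16.79 kg
  TiO2: 6.535% × 100.0 = 6.535 kg
  ZrO2: 14.25% × 100.0 = 14.25 kg
  Al2O3: 24.57% × 100.0 = 24.57 kg
  SiO2: 37.85% × 100.0 = 37.85 kg
Mass-balance tally per oxide with the batch weights as given, on the stated basis (sum by sum, the targets are met inside rounding margins):
  PbO: 16.81·0.9990 = 16.79 kg (target 16.79 kg)
  TiO2: 6.601·0.9900 = 6.535 kg (target 6.535 kg)
  ZrO2: 21.21·0.6720 = 14.25 kg (target 14.25 kg)
  Al2O3: 24.58·0.9960 + 31.07·0.003000 = 24.57 kg (target 24.57 kg)
  SiO2: 31.07·0.9950 + 21.21·0.3269 = 37.85 kg (target 37.85 kg)
The glass-mass cross-check: batch total minus LOI = 100.0 kg (the targets, summed, come to 100.0 kg; versus the stated basis of 100.0 kg — any gap is answer rounding).
Adding the batch up: Σ batch = 100.3 kg; Σ batch·LOI gives LOI loss = 0.2666 kg; yield, glass over the total, = 99.73%.

Batch per 100.0 kg glaze:
  Tabular alumina: 24.58 kg
  TiO2: 6.601 kg
  Glass-grade sand: 31.07 kg
  Zircon: 21.21 kg
  PbO: 16.81 kg
Total batch = 100.3 kg; LOI loss = 0.2666 kg; yield = 99.73%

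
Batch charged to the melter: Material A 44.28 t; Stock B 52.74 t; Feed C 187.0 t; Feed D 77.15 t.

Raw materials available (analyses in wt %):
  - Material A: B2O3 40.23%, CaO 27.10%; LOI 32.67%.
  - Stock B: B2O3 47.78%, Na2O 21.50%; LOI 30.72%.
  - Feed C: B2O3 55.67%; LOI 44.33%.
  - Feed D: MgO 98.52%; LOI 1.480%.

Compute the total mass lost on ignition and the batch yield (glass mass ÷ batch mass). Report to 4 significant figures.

LOI loss = 114.7 t; glass = 246.5 t; yield = 68.24%

Working values are printed (rounded to four significant figures) when written out; the whole derivation maintains full float precision end to end. A single rounding finalizes each reported result. The derived quantities, including ignition loss, yield, the four compositions, totals, glass mass, are re-derived using the weight values for 246.5 t of glass in full precision exactly as printed in the question or the answer.
Each material's LOI contribution:
  Material A: 44.28 × 0.3267 = 14.47 t
  Stock B: 52.74 × 0.3072 = 16.20 t
  Feed C: 187.0 × 0.4433 = 82.90 t
  Feed D: 77.15 × 0.01480 = 1.142 t
Total LOI = 114.7 t
Glass = batch − LOI = 361.2 − 114.7 = 246.5 t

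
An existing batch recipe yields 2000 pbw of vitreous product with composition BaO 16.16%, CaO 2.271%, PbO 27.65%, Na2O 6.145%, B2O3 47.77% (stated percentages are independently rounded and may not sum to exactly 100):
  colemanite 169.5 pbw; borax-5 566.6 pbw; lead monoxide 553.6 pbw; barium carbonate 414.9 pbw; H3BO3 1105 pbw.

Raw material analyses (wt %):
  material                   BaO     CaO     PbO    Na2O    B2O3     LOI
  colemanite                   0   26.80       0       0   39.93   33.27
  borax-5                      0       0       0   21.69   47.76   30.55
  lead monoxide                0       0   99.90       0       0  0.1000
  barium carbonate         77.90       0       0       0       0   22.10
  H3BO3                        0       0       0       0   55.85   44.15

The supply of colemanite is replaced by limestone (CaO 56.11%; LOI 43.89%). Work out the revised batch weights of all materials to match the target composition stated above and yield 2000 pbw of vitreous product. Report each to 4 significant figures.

Values along the way appear rounded to 4 significant figures within the worked lines; all internal work keeps exact precision from start to finish; a single rounding produces each reported figure; derived quantities are rebuilt starting from the weights per 2000 pbw of glass in exact precision (totals, LOI, yield, the five compositions, net glass mass) exactly as shown in problem or answer.
Target oxide masses per 2000 pbw vitreous product:
  BaO: 16.16% × 2000 = 323.2 pbw
  CaO: 2.271% × 2000 = 45.42 pbw
  PbO: 27.65% × 2000 = 553.0 pbw
  Na2O: 6.145% × 2000 = 122.9 pbw
  B2O3: 47.77% × 2000 = 955.4 pbw
A balance pass over the oxides, with the batch weights as given, relative to the basis at hand (every target is met by its sum modulo rounding of the values):
  BaO: 414.9·0.7790 = 323.2 pbw (target 323.2 pbw)
  CaO: 80.95·0.5611 = 45.42 pbw (target 45.42 pbw)
  PbO: 553.6·0.9990 = 553.0 pbw (target 553.0 pbw)
  Na2O: 566.6·0.2169 = 122.9 pbw (target 122.9 pbw)
  B2O3: 566.6·0.4776 + 1226·0.5585 = 955.3 pbw (target 955.4 pbw)
The glass-mass cross-check: whole batch net of LOI = 2000 pbw (targets for the oxides total 2000 pbw; versus the stated basis of 2000 pbw — a pure rounding effect).
Adding the batch up: Σ batch = 2842 pbw; LOI loss = Σ batch·LOI = 842.2 pbw; yield = glass ÷ total batch = 70.37%.

Revised batch per 2000 pbw vitreous product:
  limestone: 80.95 pbw
  borax-5: 566.6 pbw
  lead monoxide: 553.6 pbw
  barium carbonate: 414.9 pbw
  H3BO3: 1226 pbw
Total batch = 2842 pbw; LOI loss = 842.2 pbw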